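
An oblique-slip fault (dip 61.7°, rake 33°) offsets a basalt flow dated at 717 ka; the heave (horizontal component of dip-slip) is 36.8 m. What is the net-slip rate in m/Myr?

199 m/Myr

dip-slip = heave / cos(dip) = 36.8 / cos(61.7°) = 77.62 m
net slip = dip-slip / sin(rake) = 77.62 / sin(33°) = 142.5 m
rate = 142.5 m / 717 ka = 0.000199 m/yr = 199 m/Myr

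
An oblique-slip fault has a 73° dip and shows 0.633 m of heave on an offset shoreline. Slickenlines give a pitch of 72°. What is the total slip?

dip-slip = heave / cos(dip) = 0.633 / cos(73°) = 2.165 m
net slip = dip-slip / sin(rake) = 2.165 / sin(72°) = 2.28 m

2.28 m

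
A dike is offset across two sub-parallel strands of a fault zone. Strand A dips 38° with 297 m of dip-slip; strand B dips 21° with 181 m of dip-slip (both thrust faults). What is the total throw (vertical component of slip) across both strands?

248 m

throw_A = 297 × sin(38°) = 182.9 m
throw_B = 181 × sin(21°) = 64.86 m
total = 182.9 + 64.86 = 248 m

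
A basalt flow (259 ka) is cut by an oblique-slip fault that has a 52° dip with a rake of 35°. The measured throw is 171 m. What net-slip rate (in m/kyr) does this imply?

1.46 m/kyr

dip-slip = throw / sin(dip) = 171 / sin(52°) = 217 m
net slip = dip-slip / sin(rake) = 217 / sin(35°) = 378.3 m
rate = 378.3 m / 259 ka = 0.00146 m/yr = 1.46 m/kyr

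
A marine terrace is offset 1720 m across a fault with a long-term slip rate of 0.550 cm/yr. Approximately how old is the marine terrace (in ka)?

age = offset / rate = 1720 m / (0.550 cm/yr) = 313000 yr = 313 ka

313 ka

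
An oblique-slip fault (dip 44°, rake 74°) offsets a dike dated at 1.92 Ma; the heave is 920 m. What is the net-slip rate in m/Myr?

693 m/Myr

dip-slip = heave / cos(dip) = 920 / cos(44°) = 1279 m
net slip = dip-slip / sin(rake) = 1279 / sin(74°) = 1330 m
rate = 1330 m / 1.92 Ma = 0.000693 m/yr = 693 m/Myr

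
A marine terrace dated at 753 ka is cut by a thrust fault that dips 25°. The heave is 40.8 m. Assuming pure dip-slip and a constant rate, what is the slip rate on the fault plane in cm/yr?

dip-slip = heave / cos(dip) = 40.8 m / cos(25°) = 45.02 m
rate = 45.02 m / 753 ka = 0.0000598 m/yr = 0.00598 cm/yr

0.00598 cm/yr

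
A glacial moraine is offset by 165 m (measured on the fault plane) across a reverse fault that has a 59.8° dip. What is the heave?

heave = dip-slip × cos(dip) = 165 m × cos(59.8°) = 83 m

83 m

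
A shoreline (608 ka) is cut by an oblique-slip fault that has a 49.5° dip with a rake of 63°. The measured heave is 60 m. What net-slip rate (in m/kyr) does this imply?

dip-slip = heave / cos(dip) = 60 / cos(49.5°) = 92.39 m
net slip = dip-slip / sin(rake) = 92.39 / sin(63°) = 103.7 m
rate = 103.7 m / 608 ka = 0.000171 m/yr = 0.171 m/kyr

0.171 m/kyr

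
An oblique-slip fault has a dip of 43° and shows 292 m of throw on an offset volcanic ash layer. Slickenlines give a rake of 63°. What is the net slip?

dip-slip = throw / sin(dip) = 292 / sin(43°) = 428.2 m
net slip = dip-slip / sin(rake) = 428.2 / sin(63°) = 481 m

481 m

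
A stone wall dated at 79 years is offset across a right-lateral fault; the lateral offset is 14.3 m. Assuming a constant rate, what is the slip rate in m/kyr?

181 m/kyr

rate = 14.3 m / 79 years = 0.181 m/yr = 181 m/kyr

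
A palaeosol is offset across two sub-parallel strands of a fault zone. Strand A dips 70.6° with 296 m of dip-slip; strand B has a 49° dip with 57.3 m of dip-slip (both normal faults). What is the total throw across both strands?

throw_A = 296 × sin(70.6°) = 279.2 m
throw_B = 57.3 × sin(49°) = 43.24 m
total = 279.2 + 43.24 = 322 m

322 m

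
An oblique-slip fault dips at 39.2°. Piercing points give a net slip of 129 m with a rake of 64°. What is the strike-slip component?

strike-slip = net slip × cos(rake) = 129 m × cos(64°) = 56.5 m

56.5 m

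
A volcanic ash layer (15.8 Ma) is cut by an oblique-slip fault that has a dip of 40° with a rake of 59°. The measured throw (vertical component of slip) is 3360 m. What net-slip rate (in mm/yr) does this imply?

dip-slip = throw / sin(dip) = 3360 / sin(40°) = 5227 m
net slip = dip-slip / sin(rake) = 5227 / sin(59°) = 6098 m
rate = 6098 m / 15.8 Ma = 0.000386 m/yr = 0.386 mm/yr

0.386 mm/yr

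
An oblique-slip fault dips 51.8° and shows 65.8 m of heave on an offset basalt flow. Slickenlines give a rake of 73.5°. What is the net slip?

111 m

dip-slip = heave / cos(dip) = 65.8 / cos(51.8°) = 106.4 m
net slip = dip-slip / sin(rake) = 106.4 / sin(73.5°) = 111 m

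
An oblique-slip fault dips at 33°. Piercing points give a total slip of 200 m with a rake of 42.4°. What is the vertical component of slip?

73.5 m

dip-slip = net slip × sin(rake) = 200 m × sin(42.4°) = 134.9 m
throw = dip-slip × sin(dip) = 134.9 × sin(33°) = 73.5 m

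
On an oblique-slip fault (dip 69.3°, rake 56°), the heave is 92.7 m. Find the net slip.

dip-slip = heave / cos(dip) = 92.7 / cos(69.3°) = 262.3 m
net slip = dip-slip / sin(rake) = 262.3 / sin(56°) = 316 m

316 m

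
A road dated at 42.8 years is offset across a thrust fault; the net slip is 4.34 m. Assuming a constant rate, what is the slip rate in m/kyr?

101 m/kyr

rate = 4.34 m / 42.8 years = 0.101 m/yr = 101 m/kyr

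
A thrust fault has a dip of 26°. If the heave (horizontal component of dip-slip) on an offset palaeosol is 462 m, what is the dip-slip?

dip-slip = heave / cos(dip) = 462 / cos(26°) = 514 m

514 m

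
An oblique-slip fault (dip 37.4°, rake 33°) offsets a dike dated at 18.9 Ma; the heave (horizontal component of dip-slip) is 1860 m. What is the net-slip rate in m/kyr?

0.227 m/kyr

dip-slip = heave / cos(dip) = 1860 / cos(37.4°) = 2341 m
net slip = dip-slip / sin(rake) = 2341 / sin(33°) = 4299 m
rate = 4299 m / 18.9 Ma = 0.000227 m/yr = 0.227 m/kyr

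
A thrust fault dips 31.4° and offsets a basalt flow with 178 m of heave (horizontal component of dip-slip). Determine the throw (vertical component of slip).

throw = heave × tan(dip) = 178 × tan(31.4°) = 109 m

109 m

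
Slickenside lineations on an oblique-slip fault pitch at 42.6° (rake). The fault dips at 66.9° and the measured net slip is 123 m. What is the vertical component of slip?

dip-slip = net slip × sin(rake) = 123 m × sin(42.6°) = 83.26 m
throw = dip-slip × sin(dip) = 83.26 × sin(66.9°) = 76.6 m

76.6 m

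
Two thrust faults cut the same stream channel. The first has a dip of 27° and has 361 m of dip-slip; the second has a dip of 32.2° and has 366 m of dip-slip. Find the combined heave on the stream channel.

heave_A = 361 × cos(27°) = 321.7 m
heave_B = 366 × cos(32.2°) = 309.7 m
total = 321.7 + 309.7 = 631 m

631 m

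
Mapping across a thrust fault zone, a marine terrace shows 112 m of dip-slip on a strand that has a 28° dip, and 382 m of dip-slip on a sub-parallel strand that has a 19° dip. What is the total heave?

heave_A = 112 × cos(28°) = 98.89 m
heave_B = 382 × cos(19°) = 361.2 m
total = 98.89 + 361.2 = 460 m

460 m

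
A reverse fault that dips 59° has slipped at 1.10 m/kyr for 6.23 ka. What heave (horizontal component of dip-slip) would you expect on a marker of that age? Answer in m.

dip-slip = rate × time = 1.10 m/kyr × 6.23 ka = 6.853 m
heave = dip-slip × cos(dip) = 6.853 × cos(59°) = 3.53 m

3.53 m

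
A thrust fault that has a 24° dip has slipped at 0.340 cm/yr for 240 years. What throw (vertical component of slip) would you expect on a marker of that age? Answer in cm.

33.2 cm

dip-slip = rate × time = 0.340 cm/yr × 240 years = 0.8160 m
throw = dip-slip × sin(dip) = 0.8160 × sin(24°) = 0.332 m = 33.2 cm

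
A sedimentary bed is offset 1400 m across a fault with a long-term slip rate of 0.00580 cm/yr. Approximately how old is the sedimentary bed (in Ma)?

24.1 Ma

age = offset / rate = 1400 m / (0.00580 cm/yr) = 2.41e+07 yr = 24.1 Ma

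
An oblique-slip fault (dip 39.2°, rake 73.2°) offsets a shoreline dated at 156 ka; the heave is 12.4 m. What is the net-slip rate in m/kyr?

dip-slip = heave / cos(dip) = 12.4 / cos(39.2°) = 16 m
net slip = dip-slip / sin(rake) = 16 / sin(73.2°) = 16.71 m
rate = 16.71 m / 156 ka = 0.000107 m/yr = 0.107 m/kyr

0.107 m/kyr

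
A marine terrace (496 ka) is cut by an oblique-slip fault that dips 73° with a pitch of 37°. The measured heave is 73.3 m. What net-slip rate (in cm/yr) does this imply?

dip-slip = heave / cos(dip) = 73.3 / cos(73°) = 250.7 m
net slip = dip-slip / sin(rake) = 250.7 / sin(37°) = 416.6 m
rate = 416.6 m / 496 ka = 0.000840 m/yr = 0.0840 cm/yr

0.0840 cm/yr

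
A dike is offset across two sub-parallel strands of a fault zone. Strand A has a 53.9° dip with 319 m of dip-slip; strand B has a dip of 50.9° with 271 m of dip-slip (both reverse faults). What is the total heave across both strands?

heave_A = 319 × cos(53.9°) = 188 m
heave_B = 271 × cos(50.9°) = 170.9 m
total = 188 + 170.9 = 359 m

359 m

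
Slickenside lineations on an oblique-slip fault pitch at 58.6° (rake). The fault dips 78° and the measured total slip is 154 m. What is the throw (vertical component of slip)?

129 m

dip-slip = net slip × sin(rake) = 154 m × sin(58.6°) = 131.4 m
throw = dip-slip × sin(dip) = 131.4 × sin(78°) = 129 m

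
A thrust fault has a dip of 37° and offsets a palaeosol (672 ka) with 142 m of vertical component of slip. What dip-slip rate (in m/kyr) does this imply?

0.351 m/kyr

dip-slip = throw / sin(dip) = 142 m / sin(37°) = 236 m
rate = 236 m / 672 ka = 0.000351 m/yr = 0.351 m/kyr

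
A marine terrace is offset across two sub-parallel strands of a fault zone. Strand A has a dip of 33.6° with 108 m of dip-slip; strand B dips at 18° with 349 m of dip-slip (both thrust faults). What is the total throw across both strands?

throw_A = 108 × sin(33.6°) = 59.77 m
throw_B = 349 × sin(18°) = 107.8 m
total = 59.77 + 107.8 = 168 m

168 m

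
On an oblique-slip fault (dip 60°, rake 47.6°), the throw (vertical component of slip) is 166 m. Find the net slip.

260 m

dip-slip = throw / sin(dip) = 166 / sin(60°) = 191.7 m
net slip = dip-slip / sin(rake) = 191.7 / sin(47.6°) = 260 m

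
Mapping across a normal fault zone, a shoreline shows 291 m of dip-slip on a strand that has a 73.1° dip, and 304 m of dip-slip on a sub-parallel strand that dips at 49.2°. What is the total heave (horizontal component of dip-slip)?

283 m

heave_A = 291 × cos(73.1°) = 84.59 m
heave_B = 304 × cos(49.2°) = 198.6 m
total = 84.59 + 198.6 = 283 m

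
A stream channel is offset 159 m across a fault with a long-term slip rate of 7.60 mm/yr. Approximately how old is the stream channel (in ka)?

age = offset / rate = 159 m / (7.60 mm/yr) = 20900 yr = 20.9 ka

20.9 ka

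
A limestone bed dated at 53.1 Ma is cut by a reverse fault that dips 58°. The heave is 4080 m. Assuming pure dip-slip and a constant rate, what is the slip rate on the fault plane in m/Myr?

145 m/Myr

dip-slip = heave / cos(dip) = 4080 m / cos(58°) = 7699 m
rate = 7699 m / 53.1 Ma = 0.000145 m/yr = 145 m/Myr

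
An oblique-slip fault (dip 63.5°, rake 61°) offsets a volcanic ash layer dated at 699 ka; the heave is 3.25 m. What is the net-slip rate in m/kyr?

dip-slip = heave / cos(dip) = 3.25 / cos(63.5°) = 7.284 m
net slip = dip-slip / sin(rake) = 7.284 / sin(61°) = 8.328 m
rate = 8.328 m / 699 ka = 0.0000119 m/yr = 0.0119 m/kyr

0.0119 m/kyr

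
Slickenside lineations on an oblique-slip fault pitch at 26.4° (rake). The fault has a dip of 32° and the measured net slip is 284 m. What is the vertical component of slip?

dip-slip = net slip × sin(rake) = 284 m × sin(26.4°) = 126.3 m
throw = dip-slip × sin(dip) = 126.3 × sin(32°) = 66.9 m

66.9 m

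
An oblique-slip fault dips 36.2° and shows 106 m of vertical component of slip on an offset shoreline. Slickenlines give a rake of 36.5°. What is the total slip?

302 m

dip-slip = throw / sin(dip) = 106 / sin(36.2°) = 179.5 m
net slip = dip-slip / sin(rake) = 179.5 / sin(36.5°) = 302 m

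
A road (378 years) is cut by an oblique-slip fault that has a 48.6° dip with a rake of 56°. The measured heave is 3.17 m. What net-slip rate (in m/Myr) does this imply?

dip-slip = heave / cos(dip) = 3.17 / cos(48.6°) = 4.794 m
net slip = dip-slip / sin(rake) = 4.794 / sin(56°) = 5.782 m
rate = 5.782 m / 378 years = 0.0153 m/yr = 15300 m/Myr

15300 m/Myr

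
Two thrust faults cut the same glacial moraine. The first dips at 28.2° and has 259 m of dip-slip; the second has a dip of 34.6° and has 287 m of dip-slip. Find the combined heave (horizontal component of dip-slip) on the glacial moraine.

heave_A = 259 × cos(28.2°) = 228.3 m
heave_B = 287 × cos(34.6°) = 236.2 m
total = 228.3 + 236.2 = 464 m

464 m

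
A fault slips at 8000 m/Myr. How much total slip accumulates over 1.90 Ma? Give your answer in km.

slip = rate × time = 8000 m/Myr × 1.90 Ma = 15200 m = 15.2 km

15.2 km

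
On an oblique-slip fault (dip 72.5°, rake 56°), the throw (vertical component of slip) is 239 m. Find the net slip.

302 m

dip-slip = throw / sin(dip) = 239 / sin(72.5°) = 250.6 m
net slip = dip-slip / sin(rake) = 250.6 / sin(56°) = 302 m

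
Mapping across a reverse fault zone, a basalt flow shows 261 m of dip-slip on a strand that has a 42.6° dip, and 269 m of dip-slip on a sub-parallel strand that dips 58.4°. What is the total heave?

333 m

heave_A = 261 × cos(42.6°) = 192.1 m
heave_B = 269 × cos(58.4°) = 141 m
total = 192.1 + 141 = 333 m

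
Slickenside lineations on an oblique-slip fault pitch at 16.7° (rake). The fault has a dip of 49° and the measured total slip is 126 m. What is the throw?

27.3 m

dip-slip = net slip × sin(rake) = 126 m × sin(16.7°) = 36.21 m
throw = dip-slip × sin(dip) = 36.21 × sin(49°) = 27.3 m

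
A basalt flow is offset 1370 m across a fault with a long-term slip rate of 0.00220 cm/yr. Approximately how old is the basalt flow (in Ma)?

62.3 Ma

age = offset / rate = 1370 m / (0.00220 cm/yr) = 6.23e+07 yr = 62.3 Ma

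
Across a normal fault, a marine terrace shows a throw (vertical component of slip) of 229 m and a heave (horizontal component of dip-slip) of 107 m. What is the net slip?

net slip = √(throw² + heave²) = √(229² + 107²) = 253 m

253 m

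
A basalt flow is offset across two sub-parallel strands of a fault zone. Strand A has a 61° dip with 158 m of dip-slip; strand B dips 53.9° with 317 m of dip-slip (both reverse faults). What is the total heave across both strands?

heave_A = 158 × cos(61°) = 76.60 m
heave_B = 317 × cos(53.9°) = 186.8 m
total = 76.60 + 186.8 = 263 m

263 m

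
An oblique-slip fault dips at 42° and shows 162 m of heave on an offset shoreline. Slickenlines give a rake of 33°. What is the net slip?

dip-slip = heave / cos(dip) = 162 / cos(42°) = 218 m
net slip = dip-slip / sin(rake) = 218 / sin(33°) = 400 m

400 m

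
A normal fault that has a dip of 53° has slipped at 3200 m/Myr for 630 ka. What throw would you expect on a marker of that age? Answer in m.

1610 m

dip-slip = rate × time = 3200 m/Myr × 630 ka = 2016 m
throw = dip-slip × sin(dip) = 2016 × sin(53°) = 1610 m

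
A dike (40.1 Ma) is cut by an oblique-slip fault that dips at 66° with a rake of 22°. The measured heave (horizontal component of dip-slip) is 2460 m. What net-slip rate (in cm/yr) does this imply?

dip-slip = heave / cos(dip) = 2460 / cos(66°) = 6048 m
net slip = dip-slip / sin(rake) = 6048 / sin(22°) = 16150 m
rate = 16150 m / 40.1 Ma = 0.000403 m/yr = 0.0403 cm/yr

0.0403 cm/yr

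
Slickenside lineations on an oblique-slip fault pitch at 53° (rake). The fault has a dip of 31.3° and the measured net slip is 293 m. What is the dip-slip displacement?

234 m

dip-slip = net slip × sin(rake) = 293 m × sin(53°) = 234 m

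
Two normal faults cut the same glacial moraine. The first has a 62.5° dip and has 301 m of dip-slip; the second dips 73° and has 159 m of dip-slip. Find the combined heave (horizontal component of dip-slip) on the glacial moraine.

heave_A = 301 × cos(62.5°) = 139 m
heave_B = 159 × cos(73°) = 46.49 m
total = 139 + 46.49 = 185 m

185 m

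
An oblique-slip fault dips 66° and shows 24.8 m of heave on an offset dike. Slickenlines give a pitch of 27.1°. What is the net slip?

134 m

dip-slip = heave / cos(dip) = 24.8 / cos(66°) = 60.97 m
net slip = dip-slip / sin(rake) = 60.97 / sin(27.1°) = 134 m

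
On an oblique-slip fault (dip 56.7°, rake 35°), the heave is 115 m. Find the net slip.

dip-slip = heave / cos(dip) = 115 / cos(56.7°) = 209.5 m
net slip = dip-slip / sin(rake) = 209.5 / sin(35°) = 365 m

365 m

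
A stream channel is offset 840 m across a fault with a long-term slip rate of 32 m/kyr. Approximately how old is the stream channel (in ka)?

age = offset / rate = 840 m / (32 m/kyr) = 26200 yr = 26.2 ka

26.2 ka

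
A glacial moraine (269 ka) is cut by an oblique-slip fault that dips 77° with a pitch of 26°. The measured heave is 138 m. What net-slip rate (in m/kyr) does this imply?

5.20 m/kyr

dip-slip = heave / cos(dip) = 138 / cos(77°) = 613.5 m
net slip = dip-slip / sin(rake) = 613.5 / sin(26°) = 1399 m
rate = 1399 m / 269 ka = 0.00520 m/yr = 5.20 m/kyr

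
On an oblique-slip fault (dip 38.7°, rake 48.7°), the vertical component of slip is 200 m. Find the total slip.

426 m

dip-slip = throw / sin(dip) = 200 / sin(38.7°) = 319.9 m
net slip = dip-slip / sin(rake) = 319.9 / sin(48.7°) = 426 m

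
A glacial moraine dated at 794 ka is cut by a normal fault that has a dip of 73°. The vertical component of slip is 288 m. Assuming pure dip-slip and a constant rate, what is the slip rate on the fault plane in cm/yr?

dip-slip = throw / sin(dip) = 288 m / sin(73°) = 301.2 m
rate = 301.2 m / 794 ka = 0.000379 m/yr = 0.0379 cm/yr

0.0379 cm/yr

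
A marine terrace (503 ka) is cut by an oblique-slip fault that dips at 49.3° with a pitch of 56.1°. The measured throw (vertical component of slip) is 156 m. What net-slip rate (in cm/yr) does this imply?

dip-slip = throw / sin(dip) = 156 / sin(49.3°) = 205.8 m
net slip = dip-slip / sin(rake) = 205.8 / sin(56.1°) = 247.9 m
rate = 247.9 m / 503 ka = 0.000493 m/yr = 0.0493 cm/yr

0.0493 cm/yr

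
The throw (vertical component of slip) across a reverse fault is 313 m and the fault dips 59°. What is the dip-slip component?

dip-slip = throw / sin(dip) = 313 / sin(59°) = 365 m

365 m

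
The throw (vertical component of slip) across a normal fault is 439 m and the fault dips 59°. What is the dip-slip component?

dip-slip = throw / sin(dip) = 439 / sin(59°) = 512 m

512 m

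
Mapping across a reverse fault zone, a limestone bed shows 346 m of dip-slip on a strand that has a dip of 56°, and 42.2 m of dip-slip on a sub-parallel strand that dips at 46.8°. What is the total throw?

throw_A = 346 × sin(56°) = 286.8 m
throw_B = 42.2 × sin(46.8°) = 30.76 m
total = 286.8 + 30.76 = 318 m

318 m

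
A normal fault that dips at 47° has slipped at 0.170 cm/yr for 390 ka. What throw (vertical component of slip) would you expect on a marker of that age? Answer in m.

485 m

dip-slip = rate × time = 0.170 cm/yr × 390 ka = 663 m
throw = dip-slip × sin(dip) = 663 × sin(47°) = 485 m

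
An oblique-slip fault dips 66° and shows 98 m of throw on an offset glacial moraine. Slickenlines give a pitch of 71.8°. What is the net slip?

dip-slip = throw / sin(dip) = 98 / sin(66°) = 107.3 m
net slip = dip-slip / sin(rake) = 107.3 / sin(71.8°) = 113 m

113 m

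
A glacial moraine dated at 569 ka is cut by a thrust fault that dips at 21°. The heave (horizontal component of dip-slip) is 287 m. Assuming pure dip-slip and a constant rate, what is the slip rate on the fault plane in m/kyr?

dip-slip = heave / cos(dip) = 287 m / cos(21°) = 307.4 m
rate = 307.4 m / 569 ka = 0.000540 m/yr = 0.540 m/kyr

0.540 m/kyr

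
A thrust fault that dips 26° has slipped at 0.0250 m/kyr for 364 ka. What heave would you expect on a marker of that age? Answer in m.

8.18 m

dip-slip = rate × time = 0.0250 m/kyr × 364 ka = 9.100 m
heave = dip-slip × cos(dip) = 9.100 × cos(26°) = 8.18 m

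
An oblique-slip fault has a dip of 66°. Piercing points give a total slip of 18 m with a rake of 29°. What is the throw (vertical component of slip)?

7.97 m

dip-slip = net slip × sin(rake) = 18 m × sin(29°) = 8.727 m
throw = dip-slip × sin(dip) = 8.727 × sin(66°) = 7.97 m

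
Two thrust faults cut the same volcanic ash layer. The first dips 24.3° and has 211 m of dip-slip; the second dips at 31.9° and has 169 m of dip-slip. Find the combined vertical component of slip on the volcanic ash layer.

176 m

throw_A = 211 × sin(24.3°) = 86.83 m
throw_B = 169 × sin(31.9°) = 89.31 m
total = 86.83 + 89.31 = 176 m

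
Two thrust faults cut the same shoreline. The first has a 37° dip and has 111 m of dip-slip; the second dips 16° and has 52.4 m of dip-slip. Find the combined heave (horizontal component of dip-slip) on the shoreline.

heave_A = 111 × cos(37°) = 88.65 m
heave_B = 52.4 × cos(16°) = 50.37 m
total = 88.65 + 50.37 = 139 m

139 m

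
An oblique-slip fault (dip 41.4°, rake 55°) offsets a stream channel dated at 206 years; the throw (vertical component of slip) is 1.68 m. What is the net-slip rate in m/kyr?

15.1 m/kyr

dip-slip = throw / sin(dip) = 1.68 / sin(41.4°) = 2.540 m
net slip = dip-slip / sin(rake) = 2.540 / sin(55°) = 3.101 m
rate = 3.101 m / 206 years = 0.0151 m/yr = 15.1 m/kyr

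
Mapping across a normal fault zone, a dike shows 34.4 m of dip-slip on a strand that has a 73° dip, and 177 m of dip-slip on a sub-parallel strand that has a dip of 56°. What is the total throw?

180 m

throw_A = 34.4 × sin(73°) = 32.90 m
throw_B = 177 × sin(56°) = 146.7 m
total = 32.90 + 146.7 = 180 m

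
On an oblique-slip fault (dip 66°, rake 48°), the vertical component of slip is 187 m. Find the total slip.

dip-slip = throw / sin(dip) = 187 / sin(66°) = 204.7 m
net slip = dip-slip / sin(rake) = 204.7 / sin(48°) = 275 m

275 m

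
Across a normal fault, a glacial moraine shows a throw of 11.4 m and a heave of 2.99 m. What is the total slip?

11.8 m

net slip = √(throw² + heave²) = √(11.4² + 2.99²) = 11.8 m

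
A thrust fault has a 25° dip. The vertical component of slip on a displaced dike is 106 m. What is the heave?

heave = throw / tan(dip) = 106 / tan(25°) = 227 m

227 m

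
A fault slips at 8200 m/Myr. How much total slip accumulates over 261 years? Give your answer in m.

slip = rate × time = 8200 m/Myr × 261 years = 2.14 m

2.14 m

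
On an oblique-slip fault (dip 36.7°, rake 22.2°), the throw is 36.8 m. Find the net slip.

163 m

dip-slip = throw / sin(dip) = 36.8 / sin(36.7°) = 61.58 m
net slip = dip-slip / sin(rake) = 61.58 / sin(22.2°) = 163 m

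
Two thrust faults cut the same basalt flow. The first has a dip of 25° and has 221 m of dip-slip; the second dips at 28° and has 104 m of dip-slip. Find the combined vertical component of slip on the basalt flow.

throw_A = 221 × sin(25°) = 93.40 m
throw_B = 104 × sin(28°) = 48.83 m
total = 93.40 + 48.83 = 142 m

142 m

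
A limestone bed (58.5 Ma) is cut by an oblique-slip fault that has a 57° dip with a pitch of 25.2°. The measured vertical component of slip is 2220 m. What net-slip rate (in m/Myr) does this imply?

106 m/Myr

dip-slip = throw / sin(dip) = 2220 / sin(57°) = 2647 m
net slip = dip-slip / sin(rake) = 2647 / sin(25.2°) = 6217 m
rate = 6217 m / 58.5 Ma = 0.000106 m/yr = 106 m/Myr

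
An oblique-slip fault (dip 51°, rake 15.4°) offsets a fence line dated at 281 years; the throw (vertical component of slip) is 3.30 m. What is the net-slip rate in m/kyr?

56.9 m/kyr

dip-slip = throw / sin(dip) = 3.30 / sin(51°) = 4.246 m
net slip = dip-slip / sin(rake) = 4.246 / sin(15.4°) = 15.99 m
rate = 15.99 m / 281 years = 0.0569 m/yr = 56.9 m/kyr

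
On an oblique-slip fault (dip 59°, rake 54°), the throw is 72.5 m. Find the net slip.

105 m

dip-slip = throw / sin(dip) = 72.5 / sin(59°) = 84.58 m
net slip = dip-slip / sin(rake) = 84.58 / sin(54°) = 105 m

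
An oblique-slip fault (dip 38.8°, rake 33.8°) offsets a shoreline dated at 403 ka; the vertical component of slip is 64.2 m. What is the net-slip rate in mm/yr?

0.457 mm/yr

dip-slip = throw / sin(dip) = 64.2 / sin(38.8°) = 102.5 m
net slip = dip-slip / sin(rake) = 102.5 / sin(33.8°) = 184.2 m
rate = 184.2 m / 403 ka = 0.000457 m/yr = 0.457 mm/yr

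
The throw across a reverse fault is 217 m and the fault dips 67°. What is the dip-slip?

236 m

dip-slip = throw / sin(dip) = 217 / sin(67°) = 236 m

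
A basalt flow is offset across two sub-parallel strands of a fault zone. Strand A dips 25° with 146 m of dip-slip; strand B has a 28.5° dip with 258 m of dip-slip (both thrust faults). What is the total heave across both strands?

heave_A = 146 × cos(25°) = 132.3 m
heave_B = 258 × cos(28.5°) = 226.7 m
total = 132.3 + 226.7 = 359 m

359 m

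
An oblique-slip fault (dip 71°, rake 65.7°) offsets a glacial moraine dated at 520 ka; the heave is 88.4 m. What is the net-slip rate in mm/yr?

0.573 mm/yr

dip-slip = heave / cos(dip) = 88.4 / cos(71°) = 271.5 m
net slip = dip-slip / sin(rake) = 271.5 / sin(65.7°) = 297.9 m
rate = 297.9 m / 520 ka = 0.000573 m/yr = 0.573 mm/yr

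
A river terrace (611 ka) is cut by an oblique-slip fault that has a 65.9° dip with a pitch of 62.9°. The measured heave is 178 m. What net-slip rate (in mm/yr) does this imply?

0.801 mm/yr

dip-slip = heave / cos(dip) = 178 / cos(65.9°) = 435.9 m
net slip = dip-slip / sin(rake) = 435.9 / sin(62.9°) = 489.7 m
rate = 489.7 m / 611 ka = 0.000801 m/yr = 0.801 mm/yr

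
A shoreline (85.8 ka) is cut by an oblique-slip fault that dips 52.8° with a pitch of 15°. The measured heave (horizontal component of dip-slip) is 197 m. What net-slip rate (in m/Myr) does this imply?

14700 m/Myr

dip-slip = heave / cos(dip) = 197 / cos(52.8°) = 325.8 m
net slip = dip-slip / sin(rake) = 325.8 / sin(15°) = 1259 m
rate = 1259 m / 85.8 ka = 0.0147 m/yr = 14700 m/Myr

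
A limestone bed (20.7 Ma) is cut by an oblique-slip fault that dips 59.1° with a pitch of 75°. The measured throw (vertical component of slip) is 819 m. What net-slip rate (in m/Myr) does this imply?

47.7 m/Myr

dip-slip = throw / sin(dip) = 819 / sin(59.1°) = 954.5 m
net slip = dip-slip / sin(rake) = 954.5 / sin(75°) = 988.1 m
rate = 988.1 m / 20.7 Ma = 0.0000477 m/yr = 47.7 m/Myr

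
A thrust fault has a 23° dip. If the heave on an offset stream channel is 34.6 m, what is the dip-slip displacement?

37.6 m

dip-slip = heave / cos(dip) = 34.6 / cos(23°) = 37.6 m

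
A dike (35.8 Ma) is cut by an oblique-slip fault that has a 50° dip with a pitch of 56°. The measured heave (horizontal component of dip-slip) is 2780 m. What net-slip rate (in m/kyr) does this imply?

dip-slip = heave / cos(dip) = 2780 / cos(50°) = 4325 m
net slip = dip-slip / sin(rake) = 4325 / sin(56°) = 5217 m
rate = 5217 m / 35.8 Ma = 0.000146 m/yr = 0.146 m/kyr

0.146 m/kyr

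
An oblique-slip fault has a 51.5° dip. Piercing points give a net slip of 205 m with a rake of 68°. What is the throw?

149 m

dip-slip = net slip × sin(rake) = 205 m × sin(68°) = 190.1 m
throw = dip-slip × sin(dip) = 190.1 × sin(51.5°) = 149 m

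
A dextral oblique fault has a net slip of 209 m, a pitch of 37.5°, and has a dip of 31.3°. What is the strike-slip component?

strike-slip = net slip × cos(rake) = 209 m × cos(37.5°) = 166 m

166 m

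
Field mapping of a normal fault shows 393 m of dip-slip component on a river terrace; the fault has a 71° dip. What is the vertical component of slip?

throw = dip-slip × sin(dip) = 393 m × sin(71°) = 372 m

372 m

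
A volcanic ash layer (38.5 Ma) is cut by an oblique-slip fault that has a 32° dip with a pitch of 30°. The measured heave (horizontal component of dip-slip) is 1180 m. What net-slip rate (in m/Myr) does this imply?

dip-slip = heave / cos(dip) = 1180 / cos(32°) = 1391 m
net slip = dip-slip / sin(rake) = 1391 / sin(30°) = 2783 m
rate = 2783 m / 38.5 Ma = 0.0000723 m/yr = 72.3 m/Myr

72.3 m/Myr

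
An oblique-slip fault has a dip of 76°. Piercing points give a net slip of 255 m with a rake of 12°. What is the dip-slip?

53 m

dip-slip = net slip × sin(rake) = 255 m × sin(12°) = 53 m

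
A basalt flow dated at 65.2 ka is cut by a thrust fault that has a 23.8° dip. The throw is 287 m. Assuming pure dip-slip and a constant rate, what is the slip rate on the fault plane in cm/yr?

1.09 cm/yr

dip-slip = throw / sin(dip) = 287 m / sin(23.8°) = 711.2 m
rate = 711.2 m / 65.2 ka = 0.0109 m/yr = 1.09 cm/yr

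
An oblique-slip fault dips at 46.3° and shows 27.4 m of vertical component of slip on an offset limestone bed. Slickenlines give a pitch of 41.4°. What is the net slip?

57.3 m

dip-slip = throw / sin(dip) = 27.4 / sin(46.3°) = 37.90 m
net slip = dip-slip / sin(rake) = 37.90 / sin(41.4°) = 57.3 m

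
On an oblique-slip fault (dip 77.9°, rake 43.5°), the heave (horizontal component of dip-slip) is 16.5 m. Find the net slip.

dip-slip = heave / cos(dip) = 16.5 / cos(77.9°) = 78.71 m
net slip = dip-slip / sin(rake) = 78.71 / sin(43.5°) = 114 m

114 m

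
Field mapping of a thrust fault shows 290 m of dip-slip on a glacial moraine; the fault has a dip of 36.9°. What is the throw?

throw = dip-slip × sin(dip) = 290 m × sin(36.9°) = 174 m

174 m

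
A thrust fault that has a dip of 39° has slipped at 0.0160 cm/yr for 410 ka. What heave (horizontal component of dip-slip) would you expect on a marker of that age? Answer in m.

51 m

dip-slip = rate × time = 0.0160 cm/yr × 410 ka = 65.60 m
heave = dip-slip × cos(dip) = 65.60 × cos(39°) = 51 m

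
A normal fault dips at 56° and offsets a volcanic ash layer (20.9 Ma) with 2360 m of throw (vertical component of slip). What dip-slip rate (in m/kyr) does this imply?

dip-slip = throw / sin(dip) = 2360 m / sin(56°) = 2847 m
rate = 2847 m / 20.9 Ma = 0.000136 m/yr = 0.136 m/kyr

0.136 m/kyr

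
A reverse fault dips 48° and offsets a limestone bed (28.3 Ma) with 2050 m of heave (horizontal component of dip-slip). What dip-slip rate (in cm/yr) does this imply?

dip-slip = heave / cos(dip) = 2050 m / cos(48°) = 3064 m
rate = 3064 m / 28.3 Ma = 0.000108 m/yr = 0.0108 cm/yr

0.0108 cm/yr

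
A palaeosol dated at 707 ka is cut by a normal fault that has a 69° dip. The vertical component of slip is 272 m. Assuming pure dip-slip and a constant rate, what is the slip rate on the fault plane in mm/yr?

0.412 mm/yr

dip-slip = throw / sin(dip) = 272 m / sin(69°) = 291.4 m
rate = 291.4 m / 707 ka = 0.000412 m/yr = 0.412 mm/yr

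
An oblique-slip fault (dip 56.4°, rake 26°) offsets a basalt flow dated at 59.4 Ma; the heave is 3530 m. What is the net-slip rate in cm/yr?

0.0245 cm/yr

dip-slip = heave / cos(dip) = 3530 / cos(56.4°) = 6379 m
net slip = dip-slip / sin(rake) = 6379 / sin(26°) = 14550 m
rate = 14550 m / 59.4 Ma = 0.000245 m/yr = 0.0245 cm/yr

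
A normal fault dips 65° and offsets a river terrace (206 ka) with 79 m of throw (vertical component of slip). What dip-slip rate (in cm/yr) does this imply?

0.0423 cm/yr

dip-slip = throw / sin(dip) = 79 m / sin(65°) = 87.17 m
rate = 87.17 m / 206 ka = 0.000423 m/yr = 0.0423 cm/yr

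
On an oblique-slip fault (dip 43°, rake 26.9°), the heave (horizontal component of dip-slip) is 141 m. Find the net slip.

426 m

dip-slip = heave / cos(dip) = 141 / cos(43°) = 192.8 m
net slip = dip-slip / sin(rake) = 192.8 / sin(26.9°) = 426 m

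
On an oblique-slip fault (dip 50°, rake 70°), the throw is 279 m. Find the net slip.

388 m

dip-slip = throw / sin(dip) = 279 / sin(50°) = 364.2 m
net slip = dip-slip / sin(rake) = 364.2 / sin(70°) = 388 m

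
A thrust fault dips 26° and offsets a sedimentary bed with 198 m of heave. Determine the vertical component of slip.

96.6 m

throw = heave × tan(dip) = 198 × tan(26°) = 96.6 m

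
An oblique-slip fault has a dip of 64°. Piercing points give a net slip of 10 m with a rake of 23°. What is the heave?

dip-slip = net slip × sin(rake) = 10 m × sin(23°) = 3.907 m
heave = dip-slip × cos(dip) = 3.907 × cos(64°) = 1.71 m

1.71 m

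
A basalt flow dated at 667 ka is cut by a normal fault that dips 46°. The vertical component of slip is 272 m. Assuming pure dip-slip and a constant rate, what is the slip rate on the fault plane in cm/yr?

dip-slip = throw / sin(dip) = 272 m / sin(46°) = 378.1 m
rate = 378.1 m / 667 ka = 0.000567 m/yr = 0.0567 cm/yr

0.0567 cm/yr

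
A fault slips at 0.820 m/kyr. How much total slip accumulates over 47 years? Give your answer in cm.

3.85 cm

slip = rate × time = 0.820 m/kyr × 47 years = 0.0385 m = 3.85 cm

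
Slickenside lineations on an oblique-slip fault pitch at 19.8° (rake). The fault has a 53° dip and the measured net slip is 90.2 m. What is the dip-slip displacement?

30.6 m

dip-slip = net slip × sin(rake) = 90.2 m × sin(19.8°) = 30.6 m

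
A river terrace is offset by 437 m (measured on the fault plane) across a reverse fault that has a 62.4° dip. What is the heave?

202 m

heave = dip-slip × cos(dip) = 437 m × cos(62.4°) = 202 m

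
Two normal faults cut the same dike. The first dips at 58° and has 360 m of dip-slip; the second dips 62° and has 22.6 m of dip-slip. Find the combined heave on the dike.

201 m

heave_A = 360 × cos(58°) = 190.8 m
heave_B = 22.6 × cos(62°) = 10.61 m
total = 190.8 + 10.61 = 201 m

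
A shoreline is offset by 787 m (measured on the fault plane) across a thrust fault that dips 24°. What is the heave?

719 m

heave = dip-slip × cos(dip) = 787 m × cos(24°) = 719 m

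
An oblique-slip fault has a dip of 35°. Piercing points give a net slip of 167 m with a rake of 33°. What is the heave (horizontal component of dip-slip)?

dip-slip = net slip × sin(rake) = 167 m × sin(33°) = 90.95 m
heave = dip-slip × cos(dip) = 90.95 × cos(35°) = 74.5 m

74.5 m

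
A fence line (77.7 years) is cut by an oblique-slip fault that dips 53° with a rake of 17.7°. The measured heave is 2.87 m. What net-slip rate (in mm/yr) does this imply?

202 mm/yr

dip-slip = heave / cos(dip) = 2.87 / cos(53°) = 4.769 m
net slip = dip-slip / sin(rake) = 4.769 / sin(17.7°) = 15.69 m
rate = 15.69 m / 77.7 years = 0.202 m/yr = 202 mm/yr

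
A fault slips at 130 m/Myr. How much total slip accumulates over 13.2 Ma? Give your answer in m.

slip = rate × time = 130 m/Myr × 13.2 Ma = 1720 m

1720 m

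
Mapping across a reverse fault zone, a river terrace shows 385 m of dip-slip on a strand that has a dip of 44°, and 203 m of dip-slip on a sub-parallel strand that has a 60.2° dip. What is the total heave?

378 m

heave_A = 385 × cos(44°) = 276.9 m
heave_B = 203 × cos(60.2°) = 100.9 m
total = 276.9 + 100.9 = 378 m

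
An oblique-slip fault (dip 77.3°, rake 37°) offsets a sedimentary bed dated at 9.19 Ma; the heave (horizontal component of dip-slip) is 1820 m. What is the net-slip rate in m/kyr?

dip-slip = heave / cos(dip) = 1820 / cos(77.3°) = 8279 m
net slip = dip-slip / sin(rake) = 8279 / sin(37°) = 13760 m
rate = 13760 m / 9.19 Ma = 0.00150 m/yr = 1.50 m/kyr

1.50 m/kyr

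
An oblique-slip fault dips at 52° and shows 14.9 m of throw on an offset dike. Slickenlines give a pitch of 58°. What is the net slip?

dip-slip = throw / sin(dip) = 14.9 / sin(52°) = 18.91 m
net slip = dip-slip / sin(rake) = 18.91 / sin(58°) = 22.3 m

22.3 m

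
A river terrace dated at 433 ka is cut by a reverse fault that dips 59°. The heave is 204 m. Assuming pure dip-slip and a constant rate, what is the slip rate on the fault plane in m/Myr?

915 m/Myr

dip-slip = heave / cos(dip) = 204 m / cos(59°) = 396.1 m
rate = 396.1 m / 433 ka = 0.000915 m/yr = 915 m/Myr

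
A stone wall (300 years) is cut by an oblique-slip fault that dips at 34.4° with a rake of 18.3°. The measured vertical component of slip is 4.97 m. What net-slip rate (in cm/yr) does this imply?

9.34 cm/yr

dip-slip = throw / sin(dip) = 4.97 / sin(34.4°) = 8.797 m
net slip = dip-slip / sin(rake) = 8.797 / sin(18.3°) = 28.02 m
rate = 28.02 m / 300 years = 0.0934 m/yr = 9.34 cm/yr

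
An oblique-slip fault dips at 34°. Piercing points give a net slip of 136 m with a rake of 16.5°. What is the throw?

dip-slip = net slip × sin(rake) = 136 m × sin(16.5°) = 38.63 m
throw = dip-slip × sin(dip) = 38.63 × sin(34°) = 21.6 m

21.6 m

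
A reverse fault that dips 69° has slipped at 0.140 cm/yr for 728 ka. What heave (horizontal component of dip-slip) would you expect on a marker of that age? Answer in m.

dip-slip = rate × time = 0.140 cm/yr × 728 ka = 1019 m
heave = dip-slip × cos(dip) = 1019 × cos(69°) = 365 m

365 m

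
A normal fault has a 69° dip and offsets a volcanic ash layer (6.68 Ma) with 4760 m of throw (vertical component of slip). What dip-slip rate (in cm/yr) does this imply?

0.0763 cm/yr

dip-slip = throw / sin(dip) = 4760 m / sin(69°) = 5099 m
rate = 5099 m / 6.68 Ma = 0.000763 m/yr = 0.0763 cm/yr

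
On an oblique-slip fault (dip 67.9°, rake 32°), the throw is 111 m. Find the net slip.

226 m

dip-slip = throw / sin(dip) = 111 / sin(67.9°) = 119.8 m
net slip = dip-slip / sin(rake) = 119.8 / sin(32°) = 226 m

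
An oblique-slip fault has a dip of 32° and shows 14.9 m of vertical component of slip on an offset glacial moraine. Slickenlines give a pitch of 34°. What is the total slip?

dip-slip = throw / sin(dip) = 14.9 / sin(32°) = 28.12 m
net slip = dip-slip / sin(rake) = 28.12 / sin(34°) = 50.3 m

50.3 m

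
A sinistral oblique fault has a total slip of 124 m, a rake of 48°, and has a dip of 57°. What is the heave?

dip-slip = net slip × sin(rake) = 124 m × sin(48°) = 92.15 m
heave = dip-slip × cos(dip) = 92.15 × cos(57°) = 50.2 m

50.2 m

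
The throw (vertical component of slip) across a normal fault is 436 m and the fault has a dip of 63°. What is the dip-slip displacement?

dip-slip = throw / sin(dip) = 436 / sin(63°) = 489 m

489 m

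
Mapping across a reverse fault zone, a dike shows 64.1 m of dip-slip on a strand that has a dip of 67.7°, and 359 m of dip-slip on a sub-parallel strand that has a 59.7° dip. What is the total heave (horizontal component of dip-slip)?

heave_A = 64.1 × cos(67.7°) = 24.32 m
heave_B = 359 × cos(59.7°) = 181.1 m
total = 24.32 + 181.1 = 205 m

205 m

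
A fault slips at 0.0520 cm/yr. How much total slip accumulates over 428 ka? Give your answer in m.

slip = rate × time = 0.0520 cm/yr × 428 ka = 223 m

223 m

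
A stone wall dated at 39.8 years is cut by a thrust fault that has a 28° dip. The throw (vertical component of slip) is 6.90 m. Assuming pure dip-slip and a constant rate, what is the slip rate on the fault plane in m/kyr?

369 m/kyr

dip-slip = throw / sin(dip) = 6.90 m / sin(28°) = 14.70 m
rate = 14.70 m / 39.8 years = 0.369 m/yr = 369 m/kyr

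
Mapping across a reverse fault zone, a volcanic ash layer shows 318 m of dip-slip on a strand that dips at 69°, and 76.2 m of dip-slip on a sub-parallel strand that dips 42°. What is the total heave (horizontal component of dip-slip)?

heave_A = 318 × cos(69°) = 114 m
heave_B = 76.2 × cos(42°) = 56.63 m
total = 114 + 56.63 = 171 m

171 m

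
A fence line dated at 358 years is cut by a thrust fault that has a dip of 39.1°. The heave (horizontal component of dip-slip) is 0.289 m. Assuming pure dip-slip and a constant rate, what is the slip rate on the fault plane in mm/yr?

dip-slip = heave / cos(dip) = 0.289 m / cos(39.1°) = 0.3724 m
rate = 0.3724 m / 358 years = 0.00104 m/yr = 1.04 mm/yr

1.04 mm/yr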